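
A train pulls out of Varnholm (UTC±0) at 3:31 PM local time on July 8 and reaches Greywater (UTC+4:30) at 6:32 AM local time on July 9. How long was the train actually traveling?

Departure is already UTC: 3:31 PM on Jul 8.
Arrival in UTC: 6:32 AM − 4:30 = 2:02 AM on Jul 9.
Elapsed = 2:02 AM − 3:31 PM (+1 day) = 10 hours 31 minutes.

10 hours 31 minutes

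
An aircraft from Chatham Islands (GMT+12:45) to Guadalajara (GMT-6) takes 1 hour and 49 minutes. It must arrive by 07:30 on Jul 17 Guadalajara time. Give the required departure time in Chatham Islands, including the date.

Target arrival in UTC: 07:30 + 6:00 = 13:30 on Jul 17.
Subtract 1 hour 49 minutes → departure 11:41 UTC on Jul 17.
Chatham Islands is UTC+12:45: 11:41 + 12:45 = 00:26 on Jul 18.

00:26 on Jul 18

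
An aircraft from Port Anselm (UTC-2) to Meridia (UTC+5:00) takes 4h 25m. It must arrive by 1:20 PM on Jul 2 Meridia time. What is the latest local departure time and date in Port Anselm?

Target arrival in UTC: 1:20 PM − 5:00 = 8:20 AM on Jul 2.
Subtract 4 hours and 25 minutes → departure 3:55 AM UTC on Jul 2.
Port Anselm is UTC−2:00: 3:55 AM − 2:00 = 1:55 AM on Jul 2.

1:55 AM on July 2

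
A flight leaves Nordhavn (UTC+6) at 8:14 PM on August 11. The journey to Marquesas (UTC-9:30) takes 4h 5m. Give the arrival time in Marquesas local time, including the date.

Convert departure to UTC: 8:14 PM − 6:00 = 2:14 PM UTC on Aug 11.
Add 4 hours 5 minutes travel time → 6:19 PM UTC.
Marquesas is UTC−9:30, so local arrival = 6:19 PM − 9:30 = 8:49 AM on Aug 11.

8:49 AM on August 11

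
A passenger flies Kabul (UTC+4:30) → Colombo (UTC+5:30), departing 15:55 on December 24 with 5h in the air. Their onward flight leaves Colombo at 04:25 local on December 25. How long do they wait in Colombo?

6 hours 30 minutes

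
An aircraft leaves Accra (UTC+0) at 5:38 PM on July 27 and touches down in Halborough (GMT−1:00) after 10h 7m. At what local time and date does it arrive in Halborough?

Halborough is 1:00 behind Accra.
After 10 hours 7 minutes it is 3:45 AM (Jul 28) in Accra.
Shift by the zone difference: 3:45 AM − 1:00 = 2:45 AM on Jul 28 in Halborough.

2:45 AM on Jul 28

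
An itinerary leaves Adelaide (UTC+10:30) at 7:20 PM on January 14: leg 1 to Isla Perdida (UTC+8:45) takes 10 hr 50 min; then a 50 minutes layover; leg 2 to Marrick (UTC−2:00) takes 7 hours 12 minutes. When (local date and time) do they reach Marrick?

1:42 AM on January 15

Convert departure to UTC: 7:20 PM − 10:30 = 8:50 AM UTC on Jan 14.
Add 10 hours and 50 minutes leg 1 → 7:40 PM UTC.
Add 50 minutes layover in Isla Perdida → 8:30 PM UTC.
Add 7 hours and 12 minutes leg 2 → 3:42 AM UTC (Jan 15).
Marrick is UTC−2:00, so local arrival = 3:42 AM − 2:00 = 1:42 AM on Jan 15.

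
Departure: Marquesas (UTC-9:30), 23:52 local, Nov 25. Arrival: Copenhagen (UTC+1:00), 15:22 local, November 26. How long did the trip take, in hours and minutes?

Departure in UTC: 23:52 + 9:30 = 09:22 on Nov 26.
Arrival in UTC: 15:22 − 1:00 = 14:22 on Nov 26.
Elapsed = 14:22 − 09:22 = 5 hours.

5 hours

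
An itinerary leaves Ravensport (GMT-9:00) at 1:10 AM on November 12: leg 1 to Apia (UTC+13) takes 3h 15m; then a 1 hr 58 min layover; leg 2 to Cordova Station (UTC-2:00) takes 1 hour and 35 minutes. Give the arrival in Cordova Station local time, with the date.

2:58 PM on Nov 12

Convert departure to UTC: 1:10 AM + 9:00 = 10:10 AM UTC on Nov 12.
Add 3 hours 15 minutes leg 1 → 1:25 PM UTC.
Add 1 hour 58 minutes layover in Apia → 3:23 PM UTC.
Add 1 hour 35 minutes leg 2 → 4:58 PM UTC.
Cordova Station is UTC−2:00, so local arrival = 4:58 PM − 2:00 = 2:58 PM on Nov 12.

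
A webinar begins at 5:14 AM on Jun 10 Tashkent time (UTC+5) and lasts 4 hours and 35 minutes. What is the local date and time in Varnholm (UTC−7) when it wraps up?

Varnholm is 12:00 behind Tashkent.
After 4 hours and 35 minutes it is 9:49 AM in Tashkent.
Shift by the zone difference: 9:49 AM − 12:00 = 9:49 PM on Jun 9 in Varnholm.

9:49 PM on June 9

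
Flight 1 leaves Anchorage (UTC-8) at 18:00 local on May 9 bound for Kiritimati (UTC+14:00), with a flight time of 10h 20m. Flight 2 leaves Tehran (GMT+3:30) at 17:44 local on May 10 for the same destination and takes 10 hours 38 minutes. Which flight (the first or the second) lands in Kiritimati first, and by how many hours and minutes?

Flight 1 in UTC: 18:00 + 8:00 = 02:00 on May 10.
+10 hours and 20 minutes → arrive 12:20 UTC on May 10.
Flight 2 in UTC: 17:44 − 3:30 = 14:14 on May 10.
+10 hours 38 minutes → arrive 00:52 UTC on May 11.
Flight 1 lands earlier by 12 hours 32 minutes.

the first, by 12 hours 32 minutes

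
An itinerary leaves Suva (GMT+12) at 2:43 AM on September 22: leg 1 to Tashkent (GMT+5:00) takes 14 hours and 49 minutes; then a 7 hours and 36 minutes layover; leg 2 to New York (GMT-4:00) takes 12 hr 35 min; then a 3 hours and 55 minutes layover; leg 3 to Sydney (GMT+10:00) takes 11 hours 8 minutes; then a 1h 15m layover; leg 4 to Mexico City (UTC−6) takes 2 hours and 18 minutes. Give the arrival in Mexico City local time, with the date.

2:19 PM on September 23

Convert departure to UTC: 2:43 AM − 12:00 = 2:43 PM UTC on Sep 21.
Add 14 hours and 49 minutes leg 1 → 5:32 AM UTC (Sep 22).
Add 7 hours 36 minutes layover in Tashkent → 1:08 PM UTC.
Add 12 hours and 35 minutes leg 2 → 1:43 AM UTC (Sep 23).
Add 3 hours 55 minutes layover in New York → 5:38 AM UTC.
Add 11 hours and 8 minutes leg 3 → 4:46 PM UTC.
Add 1 hour and 15 minutes layover in Sydney → 6:01 PM UTC.
Add 2 hours and 18 minutes leg 4 → 8:19 PM UTC.
Mexico City is UTC−6:00, so local arrival = 8:19 PM − 6:00 = 2:19 PM on Sep 23.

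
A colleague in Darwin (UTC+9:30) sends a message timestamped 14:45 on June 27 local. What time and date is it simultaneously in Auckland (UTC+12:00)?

17:15 on June 27

Auckland is 2:30 ahead of Darwin.
Shift by the zone difference: 14:45 + 2:30 = 17:15 on Jun 27 in Auckland.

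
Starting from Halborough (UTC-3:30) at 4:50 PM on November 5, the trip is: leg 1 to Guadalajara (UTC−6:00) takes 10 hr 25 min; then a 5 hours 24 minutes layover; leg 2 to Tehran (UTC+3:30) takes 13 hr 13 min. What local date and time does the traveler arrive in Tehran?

4:52 AM on November 7

Convert departure to UTC: 4:50 PM + 3:30 = 8:20 PM UTC on Nov 5.
Add 10 hours and 25 minutes leg 1 → 6:45 AM UTC (Nov 6).
Add 5 hours and 24 minutes layover in Guadalajara → 12:09 PM UTC.
Add 13 hours and 13 minutes leg 2 → 1:22 AM UTC (Nov 7).
Tehran is UTC+3:30, so local arrival = 1:22 AM + 3:30 = 4:52 AM on Nov 7.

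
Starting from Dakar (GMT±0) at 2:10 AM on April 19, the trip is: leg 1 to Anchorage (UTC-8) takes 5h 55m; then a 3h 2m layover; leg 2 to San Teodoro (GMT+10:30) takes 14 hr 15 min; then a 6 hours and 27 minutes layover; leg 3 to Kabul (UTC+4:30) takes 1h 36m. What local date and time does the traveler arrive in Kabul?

Dakar is at UTC+0, so departure is already 2:10 AM UTC on Apr 19.
Add 5 hours and 55 minutes leg 1 → 8:05 AM UTC.
Add 3 hours and 2 minutes layover in Anchorage → 11:07 AM UTC.
Add 14 hours and 15 minutes leg 2 → 1:22 AM UTC (Apr 20).
Add 6 hours 27 minutes layover in San Teodoro → 7:49 AM UTC.
Add 1 hour and 36 minutes leg 3 → 9:25 AM UTC.
Kabul is UTC+4:30, so local arrival = 9:25 AM + 4:30 = 1:55 PM on Apr 20.

1:55 PM on April 20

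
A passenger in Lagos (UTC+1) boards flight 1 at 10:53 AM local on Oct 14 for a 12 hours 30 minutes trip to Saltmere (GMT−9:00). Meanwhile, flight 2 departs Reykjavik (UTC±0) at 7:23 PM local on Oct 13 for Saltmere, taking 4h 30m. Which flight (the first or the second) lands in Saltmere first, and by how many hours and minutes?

Flight 1 in UTC: 10:53 AM − 1:00 = 9:53 AM on Oct 14.
+12 hours and 30 minutes → arrive 10:23 PM UTC on Oct 14.
Flight 2 departs at 7:23 PM UTC (Oct 13).
+4 hours and 30 minutes → arrive 11:53 PM UTC on Oct 13.
Flight 2 lands earlier by 22 hours 30 minutes.

the second, by 22 hours 30 minutes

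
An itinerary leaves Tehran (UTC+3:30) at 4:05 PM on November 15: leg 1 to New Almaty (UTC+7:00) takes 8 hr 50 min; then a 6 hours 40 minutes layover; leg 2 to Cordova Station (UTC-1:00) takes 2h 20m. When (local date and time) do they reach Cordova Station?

Convert departure to UTC: 4:05 PM − 3:30 = 12:35 PM UTC on Nov 15.
Add 8 hours 50 minutes leg 1 → 9:25 PM UTC.
Add 6 hours and 40 minutes layover in New Almaty → 4:05 AM UTC (Nov 16).
Add 2 hours 20 minutes leg 2 → 6:25 AM UTC.
Cordova Station is UTC−1:00, so local arrival = 6:25 AM − 1:00 = 5:25 AM on Nov 16.

5:25 AM on November 16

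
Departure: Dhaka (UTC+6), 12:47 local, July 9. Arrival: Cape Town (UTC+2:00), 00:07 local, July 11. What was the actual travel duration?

39 hours 20 minutes

Departure in UTC: 12:47 − 6:00 = 06:47 on Jul 9.
Arrival in UTC: 00:07 − 2:00 = 22:07 on Jul 10.
Elapsed = 22:07 − 06:47 (+1 day) = 39 hours 20 minutes.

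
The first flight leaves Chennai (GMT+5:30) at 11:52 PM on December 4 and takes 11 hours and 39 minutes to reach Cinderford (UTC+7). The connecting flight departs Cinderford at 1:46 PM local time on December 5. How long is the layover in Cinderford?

Convert departure to UTC: 11:52 PM − 5:30 = 6:22 PM UTC on Dec 4.
Add 11 hours and 39 minutes flight time → 6:01 AM UTC (Dec 5).
Cinderford is UTC+7:00, so local arrival = 6:01 AM + 7:00 = 1:01 PM on Dec 5.
Layover = 1:46 PM − 1:01 PM = 45 minutes.

45 minutes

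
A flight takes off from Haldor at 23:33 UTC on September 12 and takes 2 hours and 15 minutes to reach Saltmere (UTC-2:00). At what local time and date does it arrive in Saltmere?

23:48 on September 12

Departure is given in UTC: 23:33 on Sep 12.
Add 2 hours 15 minutes → 01:48 UTC (Sep 13).
Saltmere is UTC−2:00: 01:48 − 2:00 = 23:48 on Sep 12.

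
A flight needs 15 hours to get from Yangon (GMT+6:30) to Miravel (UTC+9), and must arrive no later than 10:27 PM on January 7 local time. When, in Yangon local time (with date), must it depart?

Target arrival in UTC: 10:27 PM − 9:00 = 1:27 PM on Jan 7.
Subtract 15 hours → departure 10:27 PM UTC on Jan 6.
Yangon is UTC+6:30: 10:27 PM + 6:30 = 4:57 AM on Jan 7.

4:57 AM on January 7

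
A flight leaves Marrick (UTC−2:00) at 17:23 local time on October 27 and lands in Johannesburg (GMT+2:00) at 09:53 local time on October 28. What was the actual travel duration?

12 hours 30 minutes

Departure in UTC: 17:23 + 2:00 = 19:23 on Oct 27.
Arrival in UTC: 09:53 − 2:00 = 07:53 on Oct 28.
Elapsed = 07:53 − 19:23 (+1 day) = 12 hours 30 minutes.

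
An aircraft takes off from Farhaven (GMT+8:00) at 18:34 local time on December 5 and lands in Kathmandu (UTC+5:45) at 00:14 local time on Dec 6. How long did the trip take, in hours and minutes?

Departure in UTC: 18:34 − 8:00 = 10:34 on Dec 5.
Arrival in UTC: 00:14 − 5:45 = 18:29 on Dec 5.
Elapsed = 18:29 − 10:34 = 7 hours 55 minutes.

7 hours 55 minutes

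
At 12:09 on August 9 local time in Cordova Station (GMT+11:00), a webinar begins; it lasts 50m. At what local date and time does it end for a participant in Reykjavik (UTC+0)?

Reykjavik is 11:00 behind Cordova Station.
After 50 minutes it is 12:59 in Cordova Station.
Shift by the zone difference: 12:59 − 11:00 = 01:59 on Aug 9 in Reykjavik.

01:59 on August 9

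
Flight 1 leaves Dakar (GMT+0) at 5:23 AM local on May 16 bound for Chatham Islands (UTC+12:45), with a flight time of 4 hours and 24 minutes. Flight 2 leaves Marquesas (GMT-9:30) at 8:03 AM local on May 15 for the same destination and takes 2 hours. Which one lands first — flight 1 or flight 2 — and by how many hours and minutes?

Flight 1 departs at 5:23 AM UTC (May 16).
+4 hours and 24 minutes → arrive 9:47 AM UTC on May 16.
Flight 2 in UTC: 8:03 AM + 9:30 = 5:33 PM on May 15.
+2 hours → arrive 7:33 PM UTC on May 15.
Flight 2 lands earlier by 14 hours 14 minutes.

the second, by 14 hours 14 minutes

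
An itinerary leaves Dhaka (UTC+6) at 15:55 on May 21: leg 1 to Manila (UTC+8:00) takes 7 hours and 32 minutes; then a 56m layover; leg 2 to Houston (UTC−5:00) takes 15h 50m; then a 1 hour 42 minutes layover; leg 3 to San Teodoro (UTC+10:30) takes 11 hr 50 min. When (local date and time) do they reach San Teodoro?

Convert departure to UTC: 15:55 − 6:00 = 09:55 UTC on May 21.
Add 7 hours 32 minutes leg 1 → 17:27 UTC.
Add 56 minutes layover in Manila → 18:23 UTC.
Add 15 hours 50 minutes leg 2 → 10:13 UTC (May 22).
Add 1 hour 42 minutes layover in Houston → 11:55 UTC.
Add 11 hours and 50 minutes leg 3 → 23:45 UTC.
San Teodoro is UTC+10:30, so local arrival = 23:45 + 10:30 = 10:15 on May 23.

10:15 on May 23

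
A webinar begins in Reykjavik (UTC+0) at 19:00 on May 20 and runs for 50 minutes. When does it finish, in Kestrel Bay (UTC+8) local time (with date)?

03:50 on May 21

Kestrel Bay is 8:00 ahead of Reykjavik.
After 50 minutes it is 19:50 in Reykjavik.
Shift by the zone difference: 19:50 + 8:00 = 03:50 on May 21 in Kestrel Bay.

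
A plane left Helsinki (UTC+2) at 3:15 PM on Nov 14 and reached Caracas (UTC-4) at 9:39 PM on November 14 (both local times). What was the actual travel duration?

12 hours 24 minutes

Caracas is 6:00 behind Helsinki.
Clock-face elapsed time (ignoring zones) is 6 hours 24 minutes.
Actual elapsed = 6 hours 24 minutes + 6:00 = 12 hours 24 minutes.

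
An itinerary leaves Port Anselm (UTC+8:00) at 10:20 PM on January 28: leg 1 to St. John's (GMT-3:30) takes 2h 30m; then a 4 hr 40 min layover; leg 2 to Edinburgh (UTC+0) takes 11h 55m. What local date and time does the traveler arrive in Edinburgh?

Convert departure to UTC: 10:20 PM − 8:00 = 2:20 PM UTC on Jan 28.
Add 2 hours 30 minutes leg 1 → 4:50 PM UTC.
Add 4 hours and 40 minutes layover in St. John's → 9:30 PM UTC.
Add 11 hours and 55 minutes leg 2 → 9:25 AM UTC (Jan 29).
Edinburgh is UTC+0, so local arrival is the same: 9:25 AM on Jan 29.

9:25 AM on January 29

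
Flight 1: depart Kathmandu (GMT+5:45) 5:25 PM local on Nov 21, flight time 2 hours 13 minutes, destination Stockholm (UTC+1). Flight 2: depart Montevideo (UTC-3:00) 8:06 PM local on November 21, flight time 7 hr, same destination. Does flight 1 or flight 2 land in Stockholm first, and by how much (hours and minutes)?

Flight 1 in UTC: 5:25 PM − 5:45 = 11:40 AM on Nov 21.
+2 hours 13 minutes → arrive 1:53 PM UTC on Nov 21.
Flight 2 in UTC: 8:06 PM + 3:00 = 11:06 PM on Nov 21.
+7 hours → arrive 6:06 AM UTC on Nov 22.
Flight 1 lands earlier by 16 hours 13 minutes.

the first, by 16 hours 13 minutes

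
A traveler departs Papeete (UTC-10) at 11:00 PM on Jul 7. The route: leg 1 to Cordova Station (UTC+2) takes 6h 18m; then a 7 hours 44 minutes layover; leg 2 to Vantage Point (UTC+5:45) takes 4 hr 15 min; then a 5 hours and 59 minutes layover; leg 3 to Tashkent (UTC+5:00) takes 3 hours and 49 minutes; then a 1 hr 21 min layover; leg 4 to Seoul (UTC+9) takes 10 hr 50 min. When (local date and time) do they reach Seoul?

10:16 AM on July 10

Convert departure to UTC: 11:00 PM + 10:00 = 9:00 AM UTC on Jul 8.
Add 6 hours and 18 minutes leg 1 → 3:18 PM UTC.
Add 7 hours and 44 minutes layover in Cordova Station → 11:02 PM UTC.
Add 4 hours and 15 minutes leg 2 → 3:17 AM UTC (Jul 9).
Add 5 hours 59 minutes layover in Vantage Point → 9:16 AM UTC.
Add 3 hours and 49 minutes leg 3 → 1:05 PM UTC.
Add 1 hour and 21 minutes layover in Tashkent → 2:26 PM UTC.
Add 10 hours and 50 minutes leg 4 → 1:16 AM UTC (Jul 10).
Seoul is UTC+9:00, so local arrival = 1:16 AM + 9:00 = 10:16 AM on Jul 10.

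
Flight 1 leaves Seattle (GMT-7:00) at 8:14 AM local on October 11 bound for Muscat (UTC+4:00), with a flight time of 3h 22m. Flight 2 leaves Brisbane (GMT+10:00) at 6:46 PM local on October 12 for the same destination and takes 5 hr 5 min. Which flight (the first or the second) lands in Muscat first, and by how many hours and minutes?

Flight 1 in UTC: 8:14 AM + 7:00 = 3:14 PM on Oct 11.
+3 hours and 22 minutes → arrive 6:36 PM UTC on Oct 11.
Flight 2 in UTC: 6:46 PM − 10:00 = 8:46 AM on Oct 12.
+5 hours 5 minutes → arrive 1:51 PM UTC on Oct 12.
Flight 1 lands earlier by 19 hours 15 minutes.

the first, by 19 hours 15 minutes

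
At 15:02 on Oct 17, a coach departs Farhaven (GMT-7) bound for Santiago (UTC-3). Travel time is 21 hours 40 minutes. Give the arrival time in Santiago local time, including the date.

Convert departure to UTC: 15:02 + 7:00 = 22:02 UTC on Oct 17.
Add 21 hours and 40 minutes travel time → 19:42 UTC (Oct 18).
Santiago is UTC−3:00, so local arrival = 19:42 − 3:00 = 16:42 on Oct 18.

16:42 on October 18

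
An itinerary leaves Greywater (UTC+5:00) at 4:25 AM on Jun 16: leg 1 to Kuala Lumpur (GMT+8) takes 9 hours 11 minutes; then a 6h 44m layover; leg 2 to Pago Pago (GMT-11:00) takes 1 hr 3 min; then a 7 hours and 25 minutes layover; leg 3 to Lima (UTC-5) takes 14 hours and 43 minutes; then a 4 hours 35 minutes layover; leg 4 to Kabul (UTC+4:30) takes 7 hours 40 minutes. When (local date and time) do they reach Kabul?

Convert departure to UTC: 4:25 AM − 5:00 = 11:25 PM UTC on Jun 15.
Add 9 hours and 11 minutes leg 1 → 8:36 AM UTC (Jun 16).
Add 6 hours and 44 minutes layover in Kuala Lumpur → 3:20 PM UTC.
Add 1 hour 3 minutes leg 2 → 4:23 PM UTC.
Add 7 hours and 25 minutes layover in Pago Pago → 11:48 PM UTC.
Add 14 hours 43 minutes leg 3 → 2:31 PM UTC (Jun 17).
Add 4 hours and 35 minutes layover in Lima → 7:06 PM UTC.
Add 7 hours 40 minutes leg 4 → 2:46 AM UTC (Jun 18).
Kabul is UTC+4:30, so local arrival = 2:46 AM + 4:30 = 7:16 AM on Jun 18.

7:16 AM on Jun 18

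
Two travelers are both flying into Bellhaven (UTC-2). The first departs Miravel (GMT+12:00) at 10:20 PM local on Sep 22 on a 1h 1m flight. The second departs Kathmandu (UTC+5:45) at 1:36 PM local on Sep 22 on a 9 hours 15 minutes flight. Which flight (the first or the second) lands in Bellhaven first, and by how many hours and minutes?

the first, by 5 hours 45 minutes

Flight 1 in UTC: 10:20 PM − 12:00 = 10:20 AM on Sep 22.
+1 hour 1 minute → arrive 11:21 AM UTC on Sep 22.
Flight 2 in UTC: 1:36 PM − 5:45 = 7:51 AM on Sep 22.
+9 hours 15 minutes → arrive 5:06 PM UTC on Sep 22.
Flight 1 lands earlier by 5 hours 45 minutes.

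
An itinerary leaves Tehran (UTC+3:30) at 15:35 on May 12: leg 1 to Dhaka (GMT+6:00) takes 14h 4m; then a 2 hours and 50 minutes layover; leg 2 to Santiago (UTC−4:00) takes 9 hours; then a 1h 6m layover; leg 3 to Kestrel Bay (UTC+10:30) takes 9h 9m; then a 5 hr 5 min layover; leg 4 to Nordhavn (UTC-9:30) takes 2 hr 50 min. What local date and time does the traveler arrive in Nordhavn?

Convert departure to UTC: 15:35 − 3:30 = 12:05 UTC on May 12.
Add 14 hours and 4 minutes leg 1 → 02:09 UTC (May 13).
Add 2 hours 50 minutes layover in Dhaka → 04:59 UTC.
Add 9 hours leg 2 → 13:59 UTC.
Add 1 hour and 6 minutes layover in Santiago → 15:05 UTC.
Add 9 hours and 9 minutes leg 3 → 00:14 UTC (May 14).
Add 5 hours 5 minutes layover in Kestrel Bay → 05:19 UTC.
Add 2 hours and 50 minutes leg 4 → 08:09 UTC.
Nordhavn is UTC−9:30, so local arrival = 08:09 − 9:30 = 22:39 on May 13.

22:39 on May 13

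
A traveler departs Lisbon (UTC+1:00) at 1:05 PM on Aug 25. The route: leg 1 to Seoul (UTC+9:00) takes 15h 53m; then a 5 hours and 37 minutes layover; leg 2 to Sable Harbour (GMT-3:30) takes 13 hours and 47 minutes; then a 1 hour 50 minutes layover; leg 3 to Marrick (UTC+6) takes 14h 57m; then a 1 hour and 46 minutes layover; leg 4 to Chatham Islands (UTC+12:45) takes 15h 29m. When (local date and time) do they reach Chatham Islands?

10:09 PM on Aug 28

Convert departure to UTC: 1:05 PM − 1:00 = 12:05 PM UTC on Aug 25.
Add 15 hours and 53 minutes leg 1 → 3:58 AM UTC (Aug 26).
Add 5 hours and 37 minutes layover in Seoul → 9:35 AM UTC.
Add 13 hours and 47 minutes leg 2 → 11:22 PM UTC.
Add 1 hour 50 minutes layover in Sable Harbour → 1:12 AM UTC (Aug 27).
Add 14 hours and 57 minutes leg 3 → 4:09 PM UTC.
Add 1 hour 46 minutes layover in Marrick → 5:55 PM UTC.
Add 15 hours and 29 minutes leg 4 → 9:24 AM UTC (Aug 28).
Chatham Islands is UTC+12:45, so local arrival = 9:24 AM + 12:45 = 10:09 PM on Aug 28.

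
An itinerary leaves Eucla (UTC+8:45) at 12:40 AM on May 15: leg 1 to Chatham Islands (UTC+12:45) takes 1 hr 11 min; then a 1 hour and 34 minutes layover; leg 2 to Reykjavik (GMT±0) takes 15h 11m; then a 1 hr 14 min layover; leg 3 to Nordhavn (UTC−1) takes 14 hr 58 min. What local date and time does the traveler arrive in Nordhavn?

1:03 AM on May 16

Convert departure to UTC: 12:40 AM − 8:45 = 3:55 PM UTC on May 14.
Add 1 hour 11 minutes leg 1 → 5:06 PM UTC.
Add 1 hour and 34 minutes layover in Chatham Islands → 6:40 PM UTC.
Add 15 hours 11 minutes leg 2 → 9:51 AM UTC (May 15).
Add 1 hour and 14 minutes layover in Reykjavik → 11:05 AM UTC.
Add 14 hours 58 minutes leg 3 → 2:03 AM UTC (May 16).
Nordhavn is UTC−1:00, so local arrival = 2:03 AM − 1:00 = 1:03 AM on May 16.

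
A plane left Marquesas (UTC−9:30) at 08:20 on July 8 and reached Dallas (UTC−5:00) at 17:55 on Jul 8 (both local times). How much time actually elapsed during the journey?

Departure in UTC: 08:20 + 9:30 = 17:50 on Jul 8.
Arrival in UTC: 17:55 + 5:00 = 22:55 on Jul 8.
Elapsed = 22:55 − 17:50 = 5 hours 5 minutes.

5 hours 5 minutes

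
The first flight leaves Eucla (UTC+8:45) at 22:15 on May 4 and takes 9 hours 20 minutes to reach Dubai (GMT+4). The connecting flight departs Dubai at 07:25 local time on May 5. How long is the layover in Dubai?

Convert departure to UTC: 22:15 − 8:45 = 13:30 UTC on May 4.
Add 9 hours 20 minutes flight time → 22:50 UTC.
Dubai is UTC+4:00, so local arrival = 22:50 + 4:00 = 02:50 on May 5.
Layover = 07:25 − 02:50 = 4 hours 35 minutes.

4 hours 35 minutes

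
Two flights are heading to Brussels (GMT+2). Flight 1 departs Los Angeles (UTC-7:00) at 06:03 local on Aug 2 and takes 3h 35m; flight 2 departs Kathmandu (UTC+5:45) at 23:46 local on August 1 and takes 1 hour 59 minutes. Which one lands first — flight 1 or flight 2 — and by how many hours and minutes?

the second, by 20 hours 38 minutes

Flight 1 in UTC: 06:03 + 7:00 = 13:03 on Aug 2.
+3 hours and 35 minutes → arrive 16:38 UTC on Aug 2.
Flight 2 in UTC: 23:46 − 5:45 = 18:01 on Aug 1.
+1 hour and 59 minutes → arrive 20:00 UTC on Aug 1.
Flight 2 lands earlier by 20 hours 38 minutes.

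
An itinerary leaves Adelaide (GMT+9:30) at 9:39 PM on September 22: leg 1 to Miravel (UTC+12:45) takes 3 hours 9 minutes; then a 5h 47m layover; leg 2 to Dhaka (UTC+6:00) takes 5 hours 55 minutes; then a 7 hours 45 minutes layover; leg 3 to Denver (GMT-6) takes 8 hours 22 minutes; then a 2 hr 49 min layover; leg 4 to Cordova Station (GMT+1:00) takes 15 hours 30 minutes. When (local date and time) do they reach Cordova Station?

Convert departure to UTC: 9:39 PM − 9:30 = 12:09 PM UTC on Sep 22.
Add 3 hours and 9 minutes leg 1 → 3:18 PM UTC.
Add 5 hours 47 minutes layover in Miravel → 9:05 PM UTC.
Add 5 hours 55 minutes leg 2 → 3:00 AM UTC (Sep 23).
Add 7 hours 45 minutes layover in Dhaka → 10:45 AM UTC.
Add 8 hours 22 minutes leg 3 → 7:07 PM UTC.
Add 2 hours and 49 minutes layover in Denver → 9:56 PM UTC.
Add 15 hours 30 minutes leg 4 → 1:26 PM UTC (Sep 24).
Cordova Station is UTC+1:00, so local arrival = 1:26 PM + 1:00 = 2:26 PM on Sep 24.

2:26 PM on September 24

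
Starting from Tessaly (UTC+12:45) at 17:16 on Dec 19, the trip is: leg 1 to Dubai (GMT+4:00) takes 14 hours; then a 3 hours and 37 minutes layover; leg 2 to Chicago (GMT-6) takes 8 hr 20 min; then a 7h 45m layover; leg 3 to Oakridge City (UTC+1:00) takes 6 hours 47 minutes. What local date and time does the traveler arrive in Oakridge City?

Convert departure to UTC: 17:16 − 12:45 = 04:31 UTC on Dec 19.
Add 14 hours leg 1 → 18:31 UTC.
Add 3 hours 37 minutes layover in Dubai → 22:08 UTC.
Add 8 hours 20 minutes leg 2 → 06:28 UTC (Dec 20).
Add 7 hours and 45 minutes layover in Chicago → 14:13 UTC.
Add 6 hours and 47 minutes leg 3 → 21:00 UTC.
Oakridge City is UTC+1:00, so local arrival = 21:00 + 1:00 = 22:00 on Dec 20.

22:00 on Dec 20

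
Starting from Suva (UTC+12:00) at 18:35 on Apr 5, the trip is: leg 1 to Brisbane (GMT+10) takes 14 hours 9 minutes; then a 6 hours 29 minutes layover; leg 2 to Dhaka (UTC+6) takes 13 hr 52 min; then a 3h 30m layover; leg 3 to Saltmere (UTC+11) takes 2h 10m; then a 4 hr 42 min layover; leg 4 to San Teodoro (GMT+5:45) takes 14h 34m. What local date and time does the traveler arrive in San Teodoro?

Convert departure to UTC: 18:35 − 12:00 = 06:35 UTC on Apr 5.
Add 14 hours and 9 minutes leg 1 → 20:44 UTC.
Add 6 hours 29 minutes layover in Brisbane → 03:13 UTC (Apr 6).
Add 13 hours and 52 minutes leg 2 → 17:05 UTC.
Add 3 hours and 30 minutes layover in Dhaka → 20:35 UTC.
Add 2 hours 10 minutes leg 3 → 22:45 UTC.
Add 4 hours and 42 minutes layover in Saltmere → 03:27 UTC (Apr 7).
Add 14 hours and 34 minutes leg 4 → 18:01 UTC.
San Teodoro is UTC+5:45, so local arrival = 18:01 + 5:45 = 23:46 on Apr 7.

23:46 on Apr 7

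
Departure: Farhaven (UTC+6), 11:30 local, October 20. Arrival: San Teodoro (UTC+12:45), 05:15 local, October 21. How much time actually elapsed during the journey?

Departure in UTC: 11:30 − 6:00 = 05:30 on Oct 20.
Arrival in UTC: 05:15 − 12:45 = 16:30 on Oct 20.
Elapsed = 16:30 − 05:30 = 11 hours.

11 hours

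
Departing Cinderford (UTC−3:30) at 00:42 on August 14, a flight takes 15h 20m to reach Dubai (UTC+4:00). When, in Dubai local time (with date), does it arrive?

Convert departure to UTC: 00:42 + 3:30 = 04:12 UTC on Aug 14.
Add 15 hours and 20 minutes travel time → 19:32 UTC.
Dubai is UTC+4:00, so local arrival = 19:32 + 4:00 = 23:32 on Aug 14.

23:32 on August 14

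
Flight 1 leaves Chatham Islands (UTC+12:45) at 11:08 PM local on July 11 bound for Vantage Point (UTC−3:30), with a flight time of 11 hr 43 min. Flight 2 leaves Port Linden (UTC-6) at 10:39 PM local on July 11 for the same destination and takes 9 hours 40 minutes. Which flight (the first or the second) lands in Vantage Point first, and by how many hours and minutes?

the first, by 16 hours 13 minutes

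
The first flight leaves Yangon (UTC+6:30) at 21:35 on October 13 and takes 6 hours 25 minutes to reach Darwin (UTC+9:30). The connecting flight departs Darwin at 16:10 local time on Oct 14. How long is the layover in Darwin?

9 hours 10 minutes

Convert departure to UTC: 21:35 − 6:30 = 15:05 UTC on Oct 13.
Add 6 hours 25 minutes flight time → 21:30 UTC.
Darwin is UTC+9:30, so local arrival = 21:30 + 9:30 = 07:00 on Oct 14.
Layover = 16:10 − 07:00 = 9 hours 10 minutes.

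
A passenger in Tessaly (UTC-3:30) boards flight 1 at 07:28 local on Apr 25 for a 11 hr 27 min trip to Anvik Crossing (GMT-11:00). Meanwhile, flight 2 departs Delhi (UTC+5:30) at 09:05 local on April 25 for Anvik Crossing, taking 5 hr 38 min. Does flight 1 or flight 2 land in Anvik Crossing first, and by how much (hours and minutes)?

Flight 1 in UTC: 07:28 + 3:30 = 10:58 on Apr 25.
+11 hours and 27 minutes → arrive 22:25 UTC on Apr 25.
Flight 2 in UTC: 09:05 − 5:30 = 03:35 on Apr 25.
+5 hours 38 minutes → arrive 09:13 UTC on Apr 25.
Flight 2 lands earlier by 13 hours 12 minutes.

the second, by 13 hours 12 minutes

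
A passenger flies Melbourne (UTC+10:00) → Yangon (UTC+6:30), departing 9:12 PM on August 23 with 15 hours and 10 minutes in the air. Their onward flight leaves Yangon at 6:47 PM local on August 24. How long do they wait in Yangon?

Convert departure to UTC: 9:12 PM − 10:00 = 11:12 AM UTC on Aug 23.
Add 15 hours 10 minutes flight time → 2:22 AM UTC (Aug 24).
Yangon is UTC+6:30, so local arrival = 2:22 AM + 6:30 = 8:52 AM on Aug 24.
Layover = 6:47 PM − 8:52 AM = 9 hours 55 minutes.

9 hours 55 minutes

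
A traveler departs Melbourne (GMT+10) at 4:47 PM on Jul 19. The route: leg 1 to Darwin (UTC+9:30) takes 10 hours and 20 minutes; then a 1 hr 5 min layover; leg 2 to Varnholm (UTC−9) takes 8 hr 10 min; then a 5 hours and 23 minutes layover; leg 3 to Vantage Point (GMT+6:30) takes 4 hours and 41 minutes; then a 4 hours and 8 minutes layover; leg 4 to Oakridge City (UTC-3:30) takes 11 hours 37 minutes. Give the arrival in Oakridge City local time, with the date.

12:41 AM on Jul 21

Convert departure to UTC: 4:47 PM − 10:00 = 6:47 AM UTC on Jul 19.
Add 10 hours 20 minutes leg 1 → 5:07 PM UTC.
Add 1 hour 5 minutes layover in Darwin → 6:12 PM UTC.
Add 8 hours and 10 minutes leg 2 → 2:22 AM UTC (Jul 20).
Add 5 hours and 23 minutes layover in Varnholm → 7:45 AM UTC.
Add 4 hours and 41 minutes leg 3 → 12:26 PM UTC.
Add 4 hours and 8 minutes layover in Vantage Point → 4:34 PM UTC.
Add 11 hours 37 minutes leg 4 → 4:11 AM UTC (Jul 21).
Oakridge City is UTC−3:30, so local arrival = 4:11 AM − 3:30 = 12:41 AM on Jul 21.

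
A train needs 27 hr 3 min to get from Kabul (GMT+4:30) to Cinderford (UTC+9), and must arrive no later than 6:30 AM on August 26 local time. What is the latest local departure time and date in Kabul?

10:57 PM on Aug 24

Target arrival in UTC: 6:30 AM − 9:00 = 9:30 PM on Aug 25.
Subtract 27 hours 3 minutes → departure 6:27 PM UTC on Aug 24.
Kabul is UTC+4:30: 6:27 PM + 4:30 = 10:57 PM on Aug 24.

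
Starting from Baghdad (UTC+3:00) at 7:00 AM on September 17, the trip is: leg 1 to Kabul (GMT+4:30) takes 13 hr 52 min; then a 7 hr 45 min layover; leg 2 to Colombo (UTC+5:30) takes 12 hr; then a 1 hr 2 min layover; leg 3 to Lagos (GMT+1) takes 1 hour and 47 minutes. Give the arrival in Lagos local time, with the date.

Convert departure to UTC: 7:00 AM − 3:00 = 4:00 AM UTC on Sep 17.
Add 13 hours and 52 minutes leg 1 → 5:52 PM UTC.
Add 7 hours and 45 minutes layover in Kabul → 1:37 AM UTC (Sep 18).
Add 12 hours leg 2 → 1:37 PM UTC.
Add 1 hour and 2 minutes layover in Colombo → 2:39 PM UTC.
Add 1 hour and 47 minutes leg 3 → 4:26 PM UTC.
Lagos is UTC+1:00, so local arrival = 4:26 PM + 1:00 = 5:26 PM on Sep 18.

5:26 PM on Sep 18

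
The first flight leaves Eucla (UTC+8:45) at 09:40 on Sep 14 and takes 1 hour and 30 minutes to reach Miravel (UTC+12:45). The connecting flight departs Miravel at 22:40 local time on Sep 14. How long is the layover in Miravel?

Convert departure to UTC: 09:40 − 8:45 = 00:55 UTC on Sep 14.
Add 1 hour 30 minutes flight time → 02:25 UTC.
Miravel is UTC+12:45, so local arrival = 02:25 + 12:45 = 15:10 on Sep 14.
Layover = 22:40 − 15:10 = 7 hours 30 minutes.

7 hours 30 minutes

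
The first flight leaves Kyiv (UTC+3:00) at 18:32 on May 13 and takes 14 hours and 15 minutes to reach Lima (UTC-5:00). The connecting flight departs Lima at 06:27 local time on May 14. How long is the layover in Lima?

Convert departure to UTC: 18:32 − 3:00 = 15:32 UTC on May 13.
Add 14 hours 15 minutes flight time → 05:47 UTC (May 14).
Lima is UTC−5:00, so local arrival = 05:47 − 5:00 = 00:47 on May 14.
Layover = 06:27 − 00:47 = 5 hours 40 minutes.

5 hours 40 minutes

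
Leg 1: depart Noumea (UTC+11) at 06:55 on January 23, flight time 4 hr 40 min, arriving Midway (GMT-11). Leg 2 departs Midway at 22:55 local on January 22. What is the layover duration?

Convert departure to UTC: 06:55 − 11:00 = 19:55 UTC on Jan 22.
Add 4 hours 40 minutes flight time → 00:35 UTC (Jan 23).
Midway is UTC−11:00, so local arrival = 00:35 − 11:00 = 13:35 on Jan 22.
Layover = 22:55 − 13:35 = 9 hours 20 minutes.

9 hours 20 minutes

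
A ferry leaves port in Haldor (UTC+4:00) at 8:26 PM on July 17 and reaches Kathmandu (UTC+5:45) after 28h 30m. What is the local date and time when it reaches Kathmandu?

Kathmandu is 1:45 ahead of Haldor.
After 28 hours and 30 minutes it is 12:56 AM (Jul 19) in Haldor.
Shift by the zone difference: 12:56 AM + 1:45 = 2:41 AM on Jul 19 in Kathmandu.

2:41 AM on Jul 19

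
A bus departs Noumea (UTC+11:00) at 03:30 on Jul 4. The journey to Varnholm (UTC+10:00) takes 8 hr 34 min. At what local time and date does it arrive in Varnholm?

Convert departure to UTC: 03:30 − 11:00 = 16:30 UTC on Jul 3.
Add 8 hours and 34 minutes travel time → 01:04 UTC (Jul 4).
Varnholm is UTC+10:00, so local arrival = 01:04 + 10:00 = 11:04 on Jul 4.

11:04 on Jul 4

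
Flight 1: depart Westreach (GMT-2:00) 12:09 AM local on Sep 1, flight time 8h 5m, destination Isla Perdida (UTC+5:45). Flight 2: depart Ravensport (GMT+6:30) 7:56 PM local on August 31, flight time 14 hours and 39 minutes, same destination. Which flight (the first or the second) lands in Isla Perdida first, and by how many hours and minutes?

the second, by 6 hours 9 minutes

Flight 1 in UTC: 12:09 AM + 2:00 = 2:09 AM on Sep 1.
+8 hours and 5 minutes → arrive 10:14 AM UTC on Sep 1.
Flight 2 in UTC: 7:56 PM − 6:30 = 1:26 PM on Aug 31.
+14 hours and 39 minutes → arrive 4:05 AM UTC on Sep 1.
Flight 2 lands earlier by 6 hours 9 minutes.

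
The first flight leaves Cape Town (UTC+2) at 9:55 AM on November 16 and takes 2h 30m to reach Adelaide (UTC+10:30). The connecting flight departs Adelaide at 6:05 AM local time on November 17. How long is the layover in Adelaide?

9 hours 10 minutes

Convert departure to UTC: 9:55 AM − 2:00 = 7:55 AM UTC on Nov 16.
Add 2 hours and 30 minutes flight time → 10:25 AM UTC.
Adelaide is UTC+10:30, so local arrival = 10:25 AM + 10:30 = 8:55 PM on Nov 16.
Layover = 6:05 AM − 8:55 PM (+1 day) = 9 hours 10 minutes.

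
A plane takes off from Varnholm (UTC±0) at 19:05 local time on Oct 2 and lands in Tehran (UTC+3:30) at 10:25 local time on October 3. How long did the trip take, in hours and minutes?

11 hours 50 minutes

Tehran is 3:30 ahead of Varnholm.
Clock-face elapsed time (ignoring zones) is 15 hours 20 minutes.
Actual elapsed = 15 hours 20 minutes − 3:30 = 11 hours 50 minutes.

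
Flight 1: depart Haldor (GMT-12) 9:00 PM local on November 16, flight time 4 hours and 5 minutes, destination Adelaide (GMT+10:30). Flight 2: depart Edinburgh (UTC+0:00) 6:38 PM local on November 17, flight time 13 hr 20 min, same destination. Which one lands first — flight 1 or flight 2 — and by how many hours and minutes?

the first, by 18 hours 53 minutes

Flight 1 in UTC: 9:00 PM + 12:00 = 9:00 AM on Nov 17.
+4 hours and 5 minutes → arrive 1:05 PM UTC on Nov 17.
Flight 2 departs at 6:38 PM UTC (Nov 17).
+13 hours and 20 minutes → arrive 7:58 AM UTC on Nov 18.
Flight 1 lands earlier by 18 hours 53 minutes.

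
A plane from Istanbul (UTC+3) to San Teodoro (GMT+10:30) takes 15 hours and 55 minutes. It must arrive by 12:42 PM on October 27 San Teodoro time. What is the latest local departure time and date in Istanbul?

1:17 PM on October 26

Target arrival in UTC: 12:42 PM − 10:30 = 2:12 AM on Oct 27.
Subtract 15 hours and 55 minutes → departure 10:17 AM UTC on Oct 26.
Istanbul is UTC+3:00: 10:17 AM + 3:00 = 1:17 PM on Oct 26.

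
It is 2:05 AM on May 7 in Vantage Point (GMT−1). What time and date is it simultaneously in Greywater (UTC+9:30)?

In UTC: 2:05 AM + 1:00 = 3:05 AM on May 7.
Greywater is UTC+9:30: 3:05 AM + 9:30 = 12:35 PM on May 7.

12:35 PM on May 7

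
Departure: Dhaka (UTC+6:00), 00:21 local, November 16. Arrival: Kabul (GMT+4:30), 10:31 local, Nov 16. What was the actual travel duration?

11 hours 40 minutes

Departure in UTC: 00:21 − 6:00 = 18:21 on Nov 15.
Arrival in UTC: 10:31 − 4:30 = 06:01 on Nov 16.
Elapsed = 06:01 − 18:21 (+1 day) = 11 hours 40 minutes.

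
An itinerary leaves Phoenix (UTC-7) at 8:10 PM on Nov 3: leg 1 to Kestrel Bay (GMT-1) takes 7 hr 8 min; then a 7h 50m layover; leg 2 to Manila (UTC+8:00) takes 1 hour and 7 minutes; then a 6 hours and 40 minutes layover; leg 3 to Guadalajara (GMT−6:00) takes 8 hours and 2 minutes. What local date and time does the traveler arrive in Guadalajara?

3:57 AM on Nov 5

Convert departure to UTC: 8:10 PM + 7:00 = 3:10 AM UTC on Nov 4.
Add 7 hours and 8 minutes leg 1 → 10:18 AM UTC.
Add 7 hours and 50 minutes layover in Kestrel Bay → 6:08 PM UTC.
Add 1 hour and 7 minutes leg 2 → 7:15 PM UTC.
Add 6 hours 40 minutes layover in Manila → 1:55 AM UTC (Nov 5).
Add 8 hours 2 minutes leg 3 → 9:57 AM UTC.
Guadalajara is UTC−6:00, so local arrival = 9:57 AM − 6:00 = 3:57 AM on Nov 5.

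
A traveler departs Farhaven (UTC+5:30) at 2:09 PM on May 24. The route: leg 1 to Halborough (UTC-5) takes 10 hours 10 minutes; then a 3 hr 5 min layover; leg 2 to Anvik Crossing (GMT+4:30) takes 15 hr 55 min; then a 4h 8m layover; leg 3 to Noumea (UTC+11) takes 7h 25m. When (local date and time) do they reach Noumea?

12:22 PM on May 26

Convert departure to UTC: 2:09 PM − 5:30 = 8:39 AM UTC on May 24.
Add 10 hours 10 minutes leg 1 → 6:49 PM UTC.
Add 3 hours and 5 minutes layover in Halborough → 9:54 PM UTC.
Add 15 hours 55 minutes leg 2 → 1:49 PM UTC (May 25).
Add 4 hours and 8 minutes layover in Anvik Crossing → 5:57 PM UTC.
Add 7 hours 25 minutes leg 3 → 1:22 AM UTC (May 26).
Noumea is UTC+11:00, so local arrival = 1:22 AM + 11:00 = 12:22 PM on May 26.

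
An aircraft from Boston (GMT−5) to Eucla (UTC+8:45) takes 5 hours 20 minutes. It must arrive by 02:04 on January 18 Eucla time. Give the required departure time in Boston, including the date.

06:59 on January 17

Target arrival in UTC: 02:04 − 8:45 = 17:19 on Jan 17.
Subtract 5 hours 20 minutes → departure 11:59 UTC on Jan 17.
Boston is UTC−5:00: 11:59 − 5:00 = 06:59 on Jan 17.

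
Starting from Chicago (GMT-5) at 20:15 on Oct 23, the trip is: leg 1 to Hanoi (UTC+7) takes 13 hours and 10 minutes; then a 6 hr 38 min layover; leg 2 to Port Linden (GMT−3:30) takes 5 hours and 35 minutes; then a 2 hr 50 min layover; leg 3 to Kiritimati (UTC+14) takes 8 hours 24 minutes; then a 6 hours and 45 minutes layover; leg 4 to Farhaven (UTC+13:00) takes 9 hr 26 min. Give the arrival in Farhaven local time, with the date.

19:03 on Oct 26

Convert departure to UTC: 20:15 + 5:00 = 01:15 UTC on Oct 24.
Add 13 hours 10 minutes leg 1 → 14:25 UTC.
Add 6 hours and 38 minutes layover in Hanoi → 21:03 UTC.
Add 5 hours 35 minutes leg 2 → 02:38 UTC (Oct 25).
Add 2 hours and 50 minutes layover in Port Linden → 05:28 UTC.
Add 8 hours and 24 minutes leg 3 → 13:52 UTC.
Add 6 hours 45 minutes layover in Kiritimati → 20:37 UTC.
Add 9 hours and 26 minutes leg 4 → 06:03 UTC (Oct 26).
Farhaven is UTC+13:00, so local arrival = 06:03 + 13:00 = 19:03 on Oct 26.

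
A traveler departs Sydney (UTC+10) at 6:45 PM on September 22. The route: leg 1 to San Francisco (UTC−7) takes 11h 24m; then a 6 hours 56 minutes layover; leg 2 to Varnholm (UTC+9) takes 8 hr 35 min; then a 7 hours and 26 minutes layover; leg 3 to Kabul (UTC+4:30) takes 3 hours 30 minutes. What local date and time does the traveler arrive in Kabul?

3:06 AM on September 24

Convert departure to UTC: 6:45 PM − 10:00 = 8:45 AM UTC on Sep 22.
Add 11 hours 24 minutes leg 1 → 8:09 PM UTC.
Add 6 hours and 56 minutes layover in San Francisco → 3:05 AM UTC (Sep 23).
Add 8 hours and 35 minutes leg 2 → 11:40 AM UTC.
Add 7 hours 26 minutes layover in Varnholm → 7:06 PM UTC.
Add 3 hours 30 minutes leg 3 → 10:36 PM UTC.
Kabul is UTC+4:30, so local arrival = 10:36 PM + 4:30 = 3:06 AM on Sep 24.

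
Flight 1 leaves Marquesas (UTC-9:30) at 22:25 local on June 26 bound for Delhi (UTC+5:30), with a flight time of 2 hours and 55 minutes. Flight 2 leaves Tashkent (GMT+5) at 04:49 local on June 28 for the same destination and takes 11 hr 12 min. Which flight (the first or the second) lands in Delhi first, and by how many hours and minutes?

Flight 1 in UTC: 22:25 + 9:30 = 07:55 on Jun 27.
+2 hours and 55 minutes → arrive 10:50 UTC on Jun 27.
Flight 2 in UTC: 04:49 − 5:00 = 23:49 on Jun 27.
+11 hours 12 minutes → arrive 11:01 UTC on Jun 28.
Flight 1 lands earlier by 24 hours 11 minutes.

the first, by 24 hours 11 minutes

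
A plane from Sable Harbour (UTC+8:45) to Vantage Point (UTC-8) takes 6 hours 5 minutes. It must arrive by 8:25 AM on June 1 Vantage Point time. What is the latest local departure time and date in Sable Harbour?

7:05 PM on June 1

Target arrival in UTC: 8:25 AM + 8:00 = 4:25 PM on Jun 1.
Subtract 6 hours and 5 minutes → departure 10:20 AM UTC on Jun 1.
Sable Harbour is UTC+8:45: 10:20 AM + 8:45 = 7:05 PM on Jun 1.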